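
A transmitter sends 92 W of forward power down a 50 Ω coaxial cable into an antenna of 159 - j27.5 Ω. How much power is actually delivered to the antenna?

P_delivered ≈ 65.8 W

|Γ| = |(109 − j27.5)/(209 − j27.5)| = 0.533
|Γ|² = 0.284
P_refl = |Γ|²·P_inc = 26.2 W, P_del = (1 − |Γ|²)·P_inc = 65.8 W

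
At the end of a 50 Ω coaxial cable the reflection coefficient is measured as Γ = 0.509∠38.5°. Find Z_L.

Z_L = Z_0·(1 + Γ)/(1 − Γ) = 50·(1.4 + j0.317)/(0.602 − j0.317)

Z_L ≈ 80.1 + j68.5 Ω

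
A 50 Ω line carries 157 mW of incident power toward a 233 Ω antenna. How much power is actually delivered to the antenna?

P_delivered ≈ 91.4 mW

Γ = (233 − 50)/(233 + 50) = 0.647
|Γ|² = 0.418
P_refl = |Γ|²·P_inc = 65.6 mW, P_del = (1 − |Γ|²)·P_inc = 91.4 mW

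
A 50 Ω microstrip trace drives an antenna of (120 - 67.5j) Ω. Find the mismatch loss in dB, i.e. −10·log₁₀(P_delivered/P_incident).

Γ = (70 − j67.5)/(170 − j67.5), |Γ| = 0.532
|Γ|² = 0.283, so P_del/P_inc = 1 − |Γ|² = 0.717
ML = −10·log₁₀(1 − |Γ|²)

mismatch loss ≈ 1.44 dB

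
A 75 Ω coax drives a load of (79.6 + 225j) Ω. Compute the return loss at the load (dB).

Γ = (4.6 + j225)/(154.6 + j225), |Γ| = 0.824
RL = −20·log₁₀|Γ| = −20·log₁₀(0.824)

RL ≈ 1.68 dB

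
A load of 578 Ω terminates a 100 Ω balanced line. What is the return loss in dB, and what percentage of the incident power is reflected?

Γ = (578 − 100)/(578 + 100) = 0.705
RL = −20·log₁₀(0.705) = 3.04 dB
P_refl/P_inc = |Γ|² = 0.497

RL ≈ 3.04 dB; 49.7% of incident power reflected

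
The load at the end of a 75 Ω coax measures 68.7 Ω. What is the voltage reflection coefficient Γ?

Γ = (Z_L − Z_0)/(Z_L + Z_0) = (68.7 − 75)/(68.7 + 75) = -6.3/143.7

Γ = -0.0438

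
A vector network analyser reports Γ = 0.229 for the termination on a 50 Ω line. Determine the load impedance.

Z_L = Z_0·(1 + Γ)/(1 − Γ) = 50·(1.23)/(0.771)

Z_L ≈ 79.7 Ω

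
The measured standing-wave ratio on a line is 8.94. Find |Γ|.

|Γ| ≈ 0.799

|Γ| = (S − 1)/(S + 1) = (8.94 − 1)/(8.94 + 1) = 7.94/9.94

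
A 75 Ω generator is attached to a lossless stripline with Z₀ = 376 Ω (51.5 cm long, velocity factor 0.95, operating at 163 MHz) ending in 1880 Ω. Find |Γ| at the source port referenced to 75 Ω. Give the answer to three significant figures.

|Γ| ≈ 0.553

λ = v/f = 0.95·c / 163 MHz = 1.75 m
βl = 2π·l/λ = 2π × 0.295 = 106°
tan(βl) = -3.48
Z_in = Z_0·(Z_L + jZ_0·tanβl)/(Z_0 + jZ_L·tanβl) = 81.1 + j103 Ω
Γ_s = (Z_in − Z_s)/(Z_in + Z_s) = (6.14 + j103)/(156 + j103), |Γ_s| = 0.553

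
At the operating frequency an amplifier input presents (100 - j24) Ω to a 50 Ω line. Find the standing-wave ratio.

VSWR ≈ 2.15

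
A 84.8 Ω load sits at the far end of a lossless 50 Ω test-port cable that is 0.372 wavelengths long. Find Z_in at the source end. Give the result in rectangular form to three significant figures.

Z_in ≈ 43 + j23.8 Ω

βl = 2π × 0.372 = 134°
tan(βl) = tan(134°) = -1.04
Z_in = Z_0·(Z_L + jZ_0·tanβl)/(Z_0 + jZ_L·tanβl)
     = 50·(84.8 − j51.9)/(50 − j88.1)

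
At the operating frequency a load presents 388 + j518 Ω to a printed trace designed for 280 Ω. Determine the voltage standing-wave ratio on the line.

VSWR ≈ 4.35

Γ = (Z_L − Z_0)/(Z_L + Z_0) = (108 + j518)/(668 + j518)
|Γ| = 529/845 = 0.626
VSWR = (1 + |Γ|)/(1 − |Γ|) = 1.63/0.374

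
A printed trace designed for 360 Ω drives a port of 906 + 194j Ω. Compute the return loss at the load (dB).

RL ≈ 6.89 dB

Γ = (546 + j194)/(1266 + j194), |Γ| = 0.452
RL = −20·log₁₀|Γ| = −20·log₁₀(0.452)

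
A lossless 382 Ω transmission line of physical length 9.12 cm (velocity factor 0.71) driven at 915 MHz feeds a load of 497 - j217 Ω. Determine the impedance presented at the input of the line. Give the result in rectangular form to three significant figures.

λ = v/f = 0.71·c / 915 MHz = 0.233 m
βl = 2π·l/λ = 2π × 0.392 = 141°
tan(βl) = tan(141°) = -0.809
Z_in = Z_0·(Z_L + jZ_0·tanβl)/(Z_0 + jZ_L·tanβl)
     = 382·(497 − j526)/(207 − j402)

Z_in ≈ 587 + j171 Ω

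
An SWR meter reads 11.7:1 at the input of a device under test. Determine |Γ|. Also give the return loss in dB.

|Γ| = (S − 1)/(S + 1) = (11.7 − 1)/(11.7 + 1) = 10.7/12.7
RL = −20·log₁₀|Γ| = −20·log₁₀(0.843)

|Γ| ≈ 0.843; return loss ≈ 1.49 dB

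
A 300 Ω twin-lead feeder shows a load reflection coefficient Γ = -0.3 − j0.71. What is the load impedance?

Z_L = Z_0·(1 + Γ)/(1 − Γ) = 300·(0.7 − j0.71)/(1.3 + j0.71)

Z_L ≈ 55.5 − j194 Ω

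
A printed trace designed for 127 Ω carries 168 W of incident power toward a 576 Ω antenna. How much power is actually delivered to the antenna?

Γ = (576 − 127)/(576 + 127) = 0.639
|Γ|² = 0.408
P_refl = |Γ|²·P_inc = 68.5 W, P_del = (1 − |Γ|²)·P_inc = 99.5 W

P_delivered ≈ 99.5 W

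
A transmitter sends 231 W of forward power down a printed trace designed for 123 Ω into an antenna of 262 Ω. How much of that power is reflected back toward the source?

Γ = (262 − 123)/(262 + 123) = 0.361
|Γ|² = 0.13
P_refl = |Γ|²·P_inc = 30.1 W, P_del = (1 − |Γ|²)·P_inc = 201 W

P_reflected ≈ 30.1 W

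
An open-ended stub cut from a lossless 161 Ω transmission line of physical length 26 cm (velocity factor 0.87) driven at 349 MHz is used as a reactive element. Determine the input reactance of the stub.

X_in ≈ 113 Ω (inductive)

λ = v/f = 0.87·c / 349 MHz = 0.748 m
βl = 2π·l/λ = 2π × 0.348 = 125°
tan(βl) = -1.42
For an open-ended stub, Z_in = −jZ_0·cot(βl) = −jZ_0/tan(βl)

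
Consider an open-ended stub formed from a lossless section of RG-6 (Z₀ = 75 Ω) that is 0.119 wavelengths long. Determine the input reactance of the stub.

βl = 2π × 0.119 = 42.8°
tan(βl) = 0.927
For an open-ended stub, Z_in = −jZ_0·cot(βl) = −jZ_0/tan(βl)

X_in ≈ -80.9 Ω (capacitive)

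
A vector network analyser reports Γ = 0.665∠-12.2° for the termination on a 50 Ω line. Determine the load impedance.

Z_L ≈ 196 − j98.8 Ω

Z_L = Z_0·(1 + Γ)/(1 − Γ) = 50·(1.65 − j0.141)/(0.35 + j0.141)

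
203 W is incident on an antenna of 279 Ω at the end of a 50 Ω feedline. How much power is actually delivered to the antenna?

P_delivered ≈ 105 W

Γ = (279 − 50)/(279 + 50) = 0.696
|Γ|² = 0.484
P_refl = |Γ|²·P_inc = 98.4 W, P_del = (1 − |Γ|²)·P_inc = 105 W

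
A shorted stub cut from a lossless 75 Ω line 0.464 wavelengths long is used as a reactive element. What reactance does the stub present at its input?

X_in ≈ -17.3 Ω (capacitive)

βl = 2π × 0.464 = 167°
tan(βl) = -0.23
For a shorted stub, Z_in = jZ_0·tan(βl)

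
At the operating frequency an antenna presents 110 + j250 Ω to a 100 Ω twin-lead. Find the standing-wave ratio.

Γ = (Z_L − Z_0)/(Z_L + Z_0) = (10 + j250)/(210 + j250)
|Γ| = 250/326 = 0.766
VSWR = (1 + |Γ|)/(1 − |Γ|) = 1.77/0.234

VSWR ≈ 7.56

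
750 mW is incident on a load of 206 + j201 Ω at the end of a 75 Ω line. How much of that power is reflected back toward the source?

|Γ| = |(131 + j201)/(281 + j201)| = 0.694
|Γ|² = 0.482
P_refl = |Γ|²·P_inc = 362 mW, P_del = (1 − |Γ|²)·P_inc = 388 mW

P_reflected ≈ 362 mW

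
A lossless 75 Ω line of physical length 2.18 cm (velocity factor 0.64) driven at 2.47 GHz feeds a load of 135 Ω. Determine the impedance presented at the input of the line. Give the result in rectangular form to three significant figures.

λ = v/f = 0.64·c / 2.47 GHz = 0.0777 m
βl = 2π·l/λ = 2π × 0.28 = 101°
tan(βl) = tan(101°) = -5.16
Z_in = Z_0·(Z_L + jZ_0·tanβl)/(Z_0 + jZ_L·tanβl)
     = 75·(135 − j387)/(75 − j697)

Z_in ≈ 42.7 + j9.93 Ω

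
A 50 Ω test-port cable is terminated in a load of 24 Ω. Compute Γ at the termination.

Γ = (Z_L − Z_0)/(Z_L + Z_0) = (24 − 50)/(24 + 50) = -26/74

Γ = -0.351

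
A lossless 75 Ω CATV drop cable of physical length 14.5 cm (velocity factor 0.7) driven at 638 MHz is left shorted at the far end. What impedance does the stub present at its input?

Z_in ≈ −j29.4 Ω

λ = v/f = 0.7·c / 638 MHz = 0.329 m
βl = 2π·l/λ = 2π × 0.441 = 159°
tan(βl) = -0.392
For a shorted stub, Z_in = jZ_0·tan(βl)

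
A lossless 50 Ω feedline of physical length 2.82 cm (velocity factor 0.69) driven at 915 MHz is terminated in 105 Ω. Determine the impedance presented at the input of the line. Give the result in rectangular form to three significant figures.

λ = v/f = 0.69·c / 915 MHz = 0.226 m
βl = 2π·l/λ = 2π × 0.125 = 44.9°
tan(βl) = tan(44.9°) = 0.996
Z_in = Z_0·(Z_L + jZ_0·tanβl)/(Z_0 + jZ_L·tanβl)
     = 50·(105 + j49.8)/(50 + j105)

Z_in ≈ 38.9 − j31.6 Ω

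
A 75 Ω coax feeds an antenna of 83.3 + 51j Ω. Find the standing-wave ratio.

VSWR ≈ 1.9

Γ = (Z_L − Z_0)/(Z_L + Z_0) = (8.3 + j51)/(158.3 + j51)
|Γ| = 51.7/166 = 0.311
VSWR = (1 + |Γ|)/(1 − |Γ|) = 1.31/0.689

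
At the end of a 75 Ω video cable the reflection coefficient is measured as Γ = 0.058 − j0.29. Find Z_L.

Z_L ≈ 70.5 − j44.8 Ω

Z_L = Z_0·(1 + Γ)/(1 − Γ) = 75·(1.06 − j0.29)/(0.942 + j0.29)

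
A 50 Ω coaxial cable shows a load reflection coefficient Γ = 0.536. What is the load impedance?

Z_L ≈ 166 Ω

Z_L = Z_0·(1 + Γ)/(1 − Γ) = 50·(1.54)/(0.464)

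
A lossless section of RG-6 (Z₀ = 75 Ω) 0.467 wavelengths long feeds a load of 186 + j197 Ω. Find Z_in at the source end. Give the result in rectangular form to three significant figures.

Z_in ≈ 72.4 + j141 Ω

βl = 2π × 0.467 = 168°
tan(βl) = tan(168°) = -0.21
Z_in = Z_0·(Z_L + jZ_0·tanβl)/(Z_0 + jZ_L·tanβl)
     = 75·(186 + j181)/(116 − j39.1)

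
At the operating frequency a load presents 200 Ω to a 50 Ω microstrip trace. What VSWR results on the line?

VSWR ≈ 4

Γ = (200 − 50)/(200 + 50) = 0.6
VSWR = (1 + 0.6)/(1 − 0.6)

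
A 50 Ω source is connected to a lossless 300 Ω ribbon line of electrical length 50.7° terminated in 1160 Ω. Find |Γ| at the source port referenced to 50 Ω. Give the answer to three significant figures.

|Γ| ≈ 0.827

tan(βl) = 1.22
Z_in = Z_0·(Z_L + jZ_0·tanβl)/(Z_0 + jZ_L·tanβl) = 124 − j219 Ω
Γ_s = (Z_in − Z_s)/(Z_in + Z_s) = (74 − j219)/(174 − j219), |Γ_s| = 0.827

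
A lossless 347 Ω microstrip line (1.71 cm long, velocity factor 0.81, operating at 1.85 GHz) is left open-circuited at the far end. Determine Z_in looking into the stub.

Z_in ≈ −j325 Ω

λ = v/f = 0.81·c / 1.85 GHz = 0.131 m
βl = 2π·l/λ = 2π × 0.13 = 46.9°
tan(βl) = 1.07
For an open-circuited stub, Z_in = −jZ_0·cot(βl) = −jZ_0/tan(βl)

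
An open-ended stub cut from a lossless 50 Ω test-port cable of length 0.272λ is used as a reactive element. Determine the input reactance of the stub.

X_in ≈ 6.96 Ω (inductive)

βl = 2π × 0.272 = 97.9°
tan(βl) = -7.19
For an open-ended stub, Z_in = −jZ_0·cot(βl) = −jZ_0/tan(βl)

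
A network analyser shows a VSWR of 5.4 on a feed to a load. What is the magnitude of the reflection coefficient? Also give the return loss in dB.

|Γ| = (S − 1)/(S + 1) = (5.4 − 1)/(5.4 + 1) = 4.4/6.4
RL = −20·log₁₀|Γ| = −20·log₁₀(0.688)

|Γ| ≈ 0.688; return loss ≈ 3.25 dB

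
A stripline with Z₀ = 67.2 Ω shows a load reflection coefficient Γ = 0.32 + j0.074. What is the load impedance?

Z_L ≈ 128 + j21.3 Ω

Z_L = Z_0·(1 + Γ)/(1 − Γ) = 67.2·(1.32 + j0.074)/(0.68 − j0.074)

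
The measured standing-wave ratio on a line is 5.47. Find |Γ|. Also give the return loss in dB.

|Γ| ≈ 0.691; return loss ≈ 3.21 dB

|Γ| = (S − 1)/(S + 1) = (5.47 − 1)/(5.47 + 1) = 4.47/6.47
RL = −20·log₁₀|Γ| = −20·log₁₀(0.691)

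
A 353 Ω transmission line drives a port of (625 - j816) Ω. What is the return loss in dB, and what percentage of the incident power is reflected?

RL ≈ 3.41 dB; 45.6% of incident power reflected

Γ = (272 − j816)/(978 − j816), |Γ| = 0.675
RL = −20·log₁₀(0.675) = 3.41 dB
P_refl/P_inc = |Γ|² = 0.456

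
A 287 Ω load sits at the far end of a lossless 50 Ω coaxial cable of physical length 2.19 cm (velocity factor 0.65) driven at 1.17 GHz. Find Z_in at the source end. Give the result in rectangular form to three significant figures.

Z_in ≈ 15.7 − j43.6 Ω

λ = v/f = 0.65·c / 1.17 GHz = 0.167 m
βl = 2π·l/λ = 2π × 0.131 = 47.3°
tan(βl) = tan(47.3°) = 1.08
Z_in = Z_0·(Z_L + jZ_0·tanβl)/(Z_0 + jZ_L·tanβl)
     = 50·(287 + j54.2)/(50 + j311)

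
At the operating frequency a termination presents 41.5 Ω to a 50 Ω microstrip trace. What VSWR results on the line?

Γ = (41.5 − 50)/(41.5 + 50) = -0.0929
VSWR = (1 + 0.0929)/(1 − 0.0929)

VSWR ≈ 1.2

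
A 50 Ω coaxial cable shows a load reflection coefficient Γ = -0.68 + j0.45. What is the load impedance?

Z_L = Z_0·(1 + Γ)/(1 − Γ) = 50·(0.32 + j0.45)/(1.68 − j0.45)

Z_L ≈ 5.54 + j14.9 Ω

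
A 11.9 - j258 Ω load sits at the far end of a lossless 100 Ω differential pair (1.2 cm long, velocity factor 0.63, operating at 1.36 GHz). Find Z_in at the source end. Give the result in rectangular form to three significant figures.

Z_in ≈ 2.48 − j77.4 Ω

λ = v/f = 0.63·c / 1.36 GHz = 0.139 m
βl = 2π·l/λ = 2π × 0.0863 = 31.1°
tan(βl) = tan(31.1°) = 0.603
Z_in = Z_0·(Z_L + jZ_0·tanβl)/(Z_0 + jZ_L·tanβl)
     = 100·(11.9 − j198)/(256 + j7.17)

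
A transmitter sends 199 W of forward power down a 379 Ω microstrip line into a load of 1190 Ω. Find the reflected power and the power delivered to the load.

Γ = (1190 − 379)/(1190 + 379) = 0.517
|Γ|² = 0.267
P_refl = |Γ|²·P_inc = 53.2 W, P_del = (1 − |Γ|²)·P_inc = 146 W

P_reflected ≈ 53.2 W; P_delivered ≈ 146 W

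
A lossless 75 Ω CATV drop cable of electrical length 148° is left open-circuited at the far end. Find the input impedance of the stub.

Z_in ≈ +j120 Ω

tan(βl) = -0.625
For an open-circuited stub, Z_in = −jZ_0·cot(βl) = −jZ_0/tan(βl)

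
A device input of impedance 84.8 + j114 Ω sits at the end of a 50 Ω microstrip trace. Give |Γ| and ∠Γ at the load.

Γ ≈ 0.675 ∠ 32.8°

Γ = (Z_L − Z_0)/(Z_L + Z_0) = (34.8 + j114)/(134.8 + j114)
|Γ| = 119/177 = 0.675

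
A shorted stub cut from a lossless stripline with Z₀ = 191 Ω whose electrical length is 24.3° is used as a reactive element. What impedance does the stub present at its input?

tan(βl) = 0.452
For a shorted stub, Z_in = jZ_0·tan(βl)

Z_in ≈ +j86.2 Ω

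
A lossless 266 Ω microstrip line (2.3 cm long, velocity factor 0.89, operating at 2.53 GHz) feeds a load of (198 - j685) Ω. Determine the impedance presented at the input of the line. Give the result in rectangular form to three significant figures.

Z_in ≈ 24.9 + j38.7 Ω

λ = v/f = 0.89·c / 2.53 GHz = 0.106 m
βl = 2π·l/λ = 2π × 0.218 = 78.5°
tan(βl) = tan(78.5°) = 4.9
Z_in = Z_0·(Z_L + jZ_0·tanβl)/(Z_0 + jZ_L·tanβl)
     = 266·(198 + j618)/(3620 + j970)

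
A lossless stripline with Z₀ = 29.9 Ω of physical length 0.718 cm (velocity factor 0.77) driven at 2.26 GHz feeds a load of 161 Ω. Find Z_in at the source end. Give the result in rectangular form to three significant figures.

λ = v/f = 0.77·c / 2.26 GHz = 0.102 m
βl = 2π·l/λ = 2π × 0.0702 = 25.3°
tan(βl) = tan(25.3°) = 0.472
Z_in = Z_0·(Z_L + jZ_0·tanβl)/(Z_0 + jZ_L·tanβl)
     = 29.9·(161 + j14.1)/(29.9 + j76.1)

Z_in ≈ 26.4 − j52.9 Ω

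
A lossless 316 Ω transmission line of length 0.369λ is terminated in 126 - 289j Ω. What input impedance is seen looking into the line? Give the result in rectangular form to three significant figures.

Z_in ≈ 1470 + j246 Ω

βl = 2π × 0.369 = 133°
tan(βl) = tan(133°) = -1.08
Z_in = Z_0·(Z_L + jZ_0·tanβl)/(Z_0 + jZ_L·tanβl)
     = 316·(126 − j630)/(4.35 − j136)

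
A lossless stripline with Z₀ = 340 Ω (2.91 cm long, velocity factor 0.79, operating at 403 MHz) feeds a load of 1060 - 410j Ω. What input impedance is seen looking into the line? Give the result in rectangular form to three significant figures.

λ = v/f = 0.79·c / 403 MHz = 0.588 m
βl = 2π·l/λ = 2π × 0.0495 = 17.8°
tan(βl) = tan(17.8°) = 0.321
Z_in = Z_0·(Z_L + jZ_0·tanβl)/(Z_0 + jZ_L·tanβl)
     = 340·(1060 − j301)/(472 + j341)

Z_in ≈ 399 − j505 Ω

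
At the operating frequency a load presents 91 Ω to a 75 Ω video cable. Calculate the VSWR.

For a purely resistive load, VSWR = R_L/Z_0 or Z_0/R_L (whichever > 1) = 91/75

VSWR ≈ 1.21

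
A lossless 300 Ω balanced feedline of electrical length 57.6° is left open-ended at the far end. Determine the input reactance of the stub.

tan(βl) = 1.58
For an open-ended stub, Z_in = −jZ_0·cot(βl) = −jZ_0/tan(βl)

X_in ≈ -190 Ω (capacitive)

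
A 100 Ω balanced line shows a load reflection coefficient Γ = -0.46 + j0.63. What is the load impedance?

Z_L = Z_0·(1 + Γ)/(1 − Γ) = 100·(0.54 + j0.63)/(1.46 − j0.63)

Z_L ≈ 15.5 + j49.8 Ω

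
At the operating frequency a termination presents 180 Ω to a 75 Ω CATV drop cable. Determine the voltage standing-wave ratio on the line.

VSWR ≈ 2.4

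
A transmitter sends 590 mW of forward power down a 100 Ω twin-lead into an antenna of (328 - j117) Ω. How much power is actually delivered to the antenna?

|Γ| = |(228 − j117)/(428 − j117)| = 0.578
|Γ|² = 0.334
P_refl = |Γ|²·P_inc = 197 mW, P_del = (1 − |Γ|²)·P_inc = 393 mW

P_delivered ≈ 393 mW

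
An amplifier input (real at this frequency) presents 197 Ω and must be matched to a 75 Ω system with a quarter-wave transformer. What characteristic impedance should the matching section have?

Z_qwt ≈ 122 Ω

Z_qwt = √(Z_0·R_L) = √(75 × 197) = √14780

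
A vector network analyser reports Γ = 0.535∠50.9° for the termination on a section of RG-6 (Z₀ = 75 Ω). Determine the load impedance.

Z_L = Z_0·(1 + Γ)/(1 − Γ) = 75·(1.34 + j0.415)/(0.663 − j0.415)

Z_L ≈ 87.6 + j102 Ω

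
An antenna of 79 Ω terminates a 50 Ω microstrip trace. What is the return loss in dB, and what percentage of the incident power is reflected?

Γ = (79 − 50)/(79 + 50) = 0.225
RL = −20·log₁₀(0.225) = 13 dB
P_refl/P_inc = |Γ|² = 0.0505

RL ≈ 13 dB; 5.05% of incident power reflected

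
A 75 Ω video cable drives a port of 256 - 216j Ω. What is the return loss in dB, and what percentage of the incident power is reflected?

Γ = (181 − j216)/(331 − j216), |Γ| = 0.713
RL = −20·log₁₀(0.713) = 2.94 dB
P_refl/P_inc = |Γ|² = 0.508

RL ≈ 2.94 dB; 50.8% of incident power reflected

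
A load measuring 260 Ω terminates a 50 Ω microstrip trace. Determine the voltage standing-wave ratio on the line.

VSWR ≈ 5.2

Γ = (260 − 50)/(260 + 50) = 0.677
VSWR = (1 + 0.677)/(1 − 0.677)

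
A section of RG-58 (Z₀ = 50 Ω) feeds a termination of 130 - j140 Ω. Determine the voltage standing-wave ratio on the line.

VSWR ≈ 5.83

Γ = (Z_L − Z_0)/(Z_L + Z_0) = (80 − j140)/(180 − j140)
|Γ| = 161/228 = 0.707
VSWR = (1 + |Γ|)/(1 − |Γ|) = 1.71/0.293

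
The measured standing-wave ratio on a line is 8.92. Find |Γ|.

|Γ| ≈ 0.798

|Γ| = (S − 1)/(S + 1) = (8.92 − 1)/(8.92 + 1) = 7.92/9.92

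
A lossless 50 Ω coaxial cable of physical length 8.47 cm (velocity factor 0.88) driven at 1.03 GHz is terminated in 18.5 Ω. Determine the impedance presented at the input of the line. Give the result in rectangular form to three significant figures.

λ = v/f = 0.88·c / 1.03 GHz = 0.256 m
βl = 2π·l/λ = 2π × 0.33 = 119°
tan(βl) = tan(119°) = -1.81
Z_in = Z_0·(Z_L + jZ_0·tanβl)/(Z_0 + jZ_L·tanβl)
     = 50·(18.5 − j90.3)/(50 − j33.4)

Z_in ≈ 54.5 − j53.9 Ω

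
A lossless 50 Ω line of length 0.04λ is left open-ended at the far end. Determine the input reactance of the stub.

βl = 2π × 0.04 = 14.4°
tan(βl) = 0.257
For an open-ended stub, Z_in = −jZ_0·cot(βl) = −jZ_0/tan(βl)

X_in ≈ -195 Ω (capacitive)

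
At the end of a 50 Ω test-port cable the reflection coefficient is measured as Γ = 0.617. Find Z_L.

Z_L ≈ 211 Ω

Z_L = Z_0·(1 + Γ)/(1 − Γ) = 50·(1.62)/(0.383)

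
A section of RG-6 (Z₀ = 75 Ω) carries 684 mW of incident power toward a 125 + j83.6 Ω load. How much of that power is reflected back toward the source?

P_reflected ≈ 138 mW

|Γ| = |(50 + j83.6)/(200 + j83.6)| = 0.449
|Γ|² = 0.202
P_refl = |Γ|²·P_inc = 138 mW, P_del = (1 − |Γ|²)·P_inc = 546 mW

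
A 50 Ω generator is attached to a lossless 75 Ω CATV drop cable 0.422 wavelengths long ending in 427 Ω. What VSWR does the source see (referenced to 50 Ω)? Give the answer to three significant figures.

VSWR ≈ 7.51

βl = 2π × 0.422 = 152°
tan(βl) = -0.534
Z_in = Z_0·(Z_L + jZ_0·tanβl)/(Z_0 + jZ_L·tanβl) = 53.6 + j123 Ω
Γ_s = (Z_in − Z_s)/(Z_in + Z_s) = (3.64 + j123)/(104 + j123), |Γ_s| = 0.765
VSWR = (1 + |Γ_s|)/(1 − |Γ_s|)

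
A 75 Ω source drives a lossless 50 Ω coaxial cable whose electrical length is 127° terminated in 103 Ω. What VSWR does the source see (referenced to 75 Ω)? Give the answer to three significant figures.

VSWR ≈ 2.55

tan(βl) = -1.33
Z_in = Z_0·(Z_L + jZ_0·tanβl)/(Z_0 + jZ_L·tanβl) = 33.6 + j25.4 Ω
Γ_s = (Z_in − Z_s)/(Z_in + Z_s) = (-41.4 + j25.4)/(109 + j25.4), |Γ_s| = 0.436
VSWR = (1 + |Γ_s|)/(1 − |Γ_s|)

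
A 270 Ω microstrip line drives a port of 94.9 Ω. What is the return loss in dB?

Γ = (94.9 − 270)/(94.9 + 270) = -0.48
RL = −20·log₁₀|Γ| = −20·log₁₀(0.48)

RL ≈ 6.38 dB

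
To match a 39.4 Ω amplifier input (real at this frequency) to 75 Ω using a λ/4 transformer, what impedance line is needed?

Z_qwt = √(Z_0·R_L) = √(75 × 39.4) = √2955

Z_qwt ≈ 54.4 Ω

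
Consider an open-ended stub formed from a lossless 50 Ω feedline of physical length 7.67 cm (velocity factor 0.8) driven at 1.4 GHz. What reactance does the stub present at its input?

X_in ≈ 146 Ω (inductive)

λ = v/f = 0.8·c / 1.4 GHz = 0.171 m
βl = 2π·l/λ = 2π × 0.447 = 161°
tan(βl) = -0.343
For an open-ended stub, Z_in = −jZ_0·cot(βl) = −jZ_0/tan(βl)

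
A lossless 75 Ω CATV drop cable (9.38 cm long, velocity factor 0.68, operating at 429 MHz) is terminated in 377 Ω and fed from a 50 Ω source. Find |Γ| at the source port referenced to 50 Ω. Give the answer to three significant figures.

|Γ| ≈ 0.584

λ = v/f = 0.68·c / 429 MHz = 0.476 m
βl = 2π·l/λ = 2π × 0.197 = 71°
tan(βl) = 2.91
Z_in = Z_0·(Z_L + jZ_0·tanβl)/(Z_0 + jZ_L·tanβl) = 16.6 − j24.7 Ω
Γ_s = (Z_in − Z_s)/(Z_in + Z_s) = (-33.4 − j24.7)/(66.6 − j24.7), |Γ_s| = 0.584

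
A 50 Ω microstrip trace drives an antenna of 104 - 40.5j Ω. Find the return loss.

Γ = (54 − j40.5)/(154 − j40.5), |Γ| = 0.424
RL = −20·log₁₀|Γ| = −20·log₁₀(0.424)

RL ≈ 7.45 dB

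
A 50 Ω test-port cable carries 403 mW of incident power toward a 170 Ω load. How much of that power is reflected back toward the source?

P_reflected ≈ 120 mW

Γ = (170 − 50)/(170 + 50) = 0.545
|Γ|² = 0.298
P_refl = |Γ|²·P_inc = 120 mW, P_del = (1 − |Γ|²)·P_inc = 283 mW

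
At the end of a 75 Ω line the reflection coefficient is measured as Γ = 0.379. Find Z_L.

Z_L ≈ 167 Ω

Z_L = Z_0·(1 + Γ)/(1 − Γ) = 75·(1.38)/(0.621)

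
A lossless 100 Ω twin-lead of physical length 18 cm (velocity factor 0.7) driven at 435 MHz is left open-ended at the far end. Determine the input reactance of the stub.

X_in ≈ 97.3 Ω (inductive)

λ = v/f = 0.7·c / 435 MHz = 0.483 m
βl = 2π·l/λ = 2π × 0.373 = 134°
tan(βl) = -1.03
For an open-ended stub, Z_in = −jZ_0·cot(βl) = −jZ_0/tan(βl)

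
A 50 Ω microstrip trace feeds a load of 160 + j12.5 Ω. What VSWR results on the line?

Γ = (Z_L − Z_0)/(Z_L + Z_0) = (110 + j12.5)/(210 + j12.5)
|Γ| = 111/210 = 0.526
VSWR = (1 + |Γ|)/(1 − |Γ|) = 1.53/0.474

VSWR ≈ 3.22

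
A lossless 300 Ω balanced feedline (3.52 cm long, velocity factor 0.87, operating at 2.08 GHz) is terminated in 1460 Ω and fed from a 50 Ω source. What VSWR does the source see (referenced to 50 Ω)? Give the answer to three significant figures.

VSWR ≈ 2.66

λ = v/f = 0.87·c / 2.08 GHz = 0.125 m
βl = 2π·l/λ = 2π × 0.281 = 101°
tan(βl) = -5.15
Z_in = Z_0·(Z_L + jZ_0·tanβl)/(Z_0 + jZ_L·tanβl) = 63.9 + j55.7 Ω
Γ_s = (Z_in − Z_s)/(Z_in + Z_s) = (13.9 + j55.7)/(114 + j55.7), |Γ_s| = 0.453
VSWR = (1 + |Γ_s|)/(1 − |Γ_s|)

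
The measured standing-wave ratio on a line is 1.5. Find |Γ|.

|Γ| = (S − 1)/(S + 1) = (1.5 − 1)/(1.5 + 1) = 0.5/2.5

|Γ| ≈ 0.2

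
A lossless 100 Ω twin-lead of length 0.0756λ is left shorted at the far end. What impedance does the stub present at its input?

Z_in ≈ +j51.4 Ω

βl = 2π × 0.0756 = 27.2°
tan(βl) = 0.514
For a shorted stub, Z_in = jZ_0·tan(βl)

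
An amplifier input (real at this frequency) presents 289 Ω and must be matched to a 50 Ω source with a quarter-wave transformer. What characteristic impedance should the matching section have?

Z_qwt = √(Z_0·R_L) = √(50 × 289) = √14450

Z_qwt ≈ 120 Ω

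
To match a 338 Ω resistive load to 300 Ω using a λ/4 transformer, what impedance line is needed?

Z_qwt ≈ 318 Ω

Z_qwt = √(Z_0·R_L) = √(300 × 338) = √101400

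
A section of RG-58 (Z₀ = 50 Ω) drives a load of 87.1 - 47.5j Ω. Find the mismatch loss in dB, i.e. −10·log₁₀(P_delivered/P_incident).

mismatch loss ≈ 0.823 dB

Γ = (37.1 − j47.5)/(137.1 − j47.5), |Γ| = 0.415
|Γ|² = 0.173, so P_del/P_inc = 1 − |Γ|² = 0.827
ML = −10·log₁₀(1 − |Γ|²)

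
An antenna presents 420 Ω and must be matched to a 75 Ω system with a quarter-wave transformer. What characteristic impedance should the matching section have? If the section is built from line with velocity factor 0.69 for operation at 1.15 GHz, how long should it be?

Z_qwt = √(Z_0·R_L) = √(75 × 420) = √31500
λ = 0.69·c/f = 0.18 m, so l = λ/4 = 0.045 m

Z_qwt ≈ 177 Ω; length ≈ 4.5 cm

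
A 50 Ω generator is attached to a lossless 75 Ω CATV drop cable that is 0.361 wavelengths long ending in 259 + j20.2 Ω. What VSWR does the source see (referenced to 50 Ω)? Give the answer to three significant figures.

βl = 2π × 0.361 = 130°
tan(βl) = -1.19
Z_in = Z_0·(Z_L + jZ_0·tanβl)/(Z_0 + jZ_L·tanβl) = 33.5 + j52.1 Ω
Γ_s = (Z_in − Z_s)/(Z_in + Z_s) = (-16.5 + j52.1)/(83.5 + j52.1), |Γ_s| = 0.555
VSWR = (1 + |Γ_s|)/(1 − |Γ_s|)

VSWR ≈ 3.5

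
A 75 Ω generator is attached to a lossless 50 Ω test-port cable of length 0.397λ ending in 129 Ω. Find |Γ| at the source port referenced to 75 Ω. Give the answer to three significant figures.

βl = 2π × 0.397 = 143°
tan(βl) = -0.756
Z_in = Z_0·(Z_L + jZ_0·tanβl)/(Z_0 + jZ_L·tanβl) = 42.2 + j44.5 Ω
Γ_s = (Z_in − Z_s)/(Z_in + Z_s) = (-32.8 + j44.5)/(117 + j44.5), |Γ_s| = 0.441

|Γ| ≈ 0.441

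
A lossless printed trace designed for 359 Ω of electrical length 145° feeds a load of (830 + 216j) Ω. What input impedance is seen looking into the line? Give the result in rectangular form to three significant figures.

tan(βl) = tan(145°) = -0.7
Z_in = Z_0·(Z_L + jZ_0·tanβl)/(Z_0 + jZ_L·tanβl)
     = 359·(830 − j35.4)/(510 − j581)

Z_in ≈ 267 + j279 Ω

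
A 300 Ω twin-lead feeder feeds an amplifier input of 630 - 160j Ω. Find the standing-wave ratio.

VSWR ≈ 2.27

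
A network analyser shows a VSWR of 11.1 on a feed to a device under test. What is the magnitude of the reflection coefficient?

|Γ| ≈ 0.835

|Γ| = (S − 1)/(S + 1) = (11.1 − 1)/(11.1 + 1) = 10.1/12.1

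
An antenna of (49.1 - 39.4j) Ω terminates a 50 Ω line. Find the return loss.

Γ = (-0.9 − j39.4)/(99.1 − j39.4), |Γ| = 0.37
RL = −20·log₁₀|Γ| = −20·log₁₀(0.37)

RL ≈ 8.65 dB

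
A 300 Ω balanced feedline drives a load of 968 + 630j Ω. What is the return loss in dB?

RL ≈ 3.76 dB

Γ = (668 + j630)/(1268 + j630), |Γ| = 0.649
RL = −20·log₁₀|Γ| = −20·log₁₀(0.649)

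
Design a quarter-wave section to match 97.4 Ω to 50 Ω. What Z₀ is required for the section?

Z_qwt = √(Z_0·R_L) = √(50 × 97.4) = √4870

Z_qwt ≈ 69.8 Ω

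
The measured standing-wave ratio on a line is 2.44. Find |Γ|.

|Γ| ≈ 0.419

|Γ| = (S − 1)/(S + 1) = (2.44 − 1)/(2.44 + 1) = 1.44/3.44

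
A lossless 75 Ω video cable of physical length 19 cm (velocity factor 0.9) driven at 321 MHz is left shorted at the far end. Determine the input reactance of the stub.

λ = v/f = 0.9·c / 321 MHz = 0.841 m
βl = 2π·l/λ = 2π × 0.226 = 81.3°
tan(βl) = 6.55
For a shorted stub, Z_in = jZ_0·tan(βl)

X_in ≈ 491 Ω (inductive)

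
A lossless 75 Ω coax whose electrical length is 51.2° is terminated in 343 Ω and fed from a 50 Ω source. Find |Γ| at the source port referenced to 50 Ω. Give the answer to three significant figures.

tan(βl) = 1.24
Z_in = Z_0·(Z_L + jZ_0·tanβl)/(Z_0 + jZ_L·tanβl) = 26.2 − j55.7 Ω
Γ_s = (Z_in − Z_s)/(Z_in + Z_s) = (-23.8 − j55.7)/(76.2 − j55.7), |Γ_s| = 0.642

|Γ| ≈ 0.642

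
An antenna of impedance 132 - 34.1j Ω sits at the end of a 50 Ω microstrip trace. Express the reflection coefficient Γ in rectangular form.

Γ ≈ 0.469 − j0.0995

Γ = (Z_L − Z_0)/(Z_L + Z_0) = (82 − j34.1)/(182 − j34.1)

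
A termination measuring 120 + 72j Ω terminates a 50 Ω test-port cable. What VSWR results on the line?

VSWR ≈ 3.39

Γ = (Z_L − Z_0)/(Z_L + Z_0) = (70 + j72)/(170 + j72)
|Γ| = 100/185 = 0.544
VSWR = (1 + |Γ|)/(1 − |Γ|) = 1.54/0.456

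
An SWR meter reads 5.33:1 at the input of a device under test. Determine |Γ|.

|Γ| = (S − 1)/(S + 1) = (5.33 − 1)/(5.33 + 1) = 4.33/6.33

|Γ| ≈ 0.684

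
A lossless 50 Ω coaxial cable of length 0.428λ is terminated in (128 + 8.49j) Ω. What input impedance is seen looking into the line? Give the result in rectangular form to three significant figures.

Z_in ≈ 58.2 + j52.3 Ω

βl = 2π × 0.428 = 154°
tan(βl) = tan(154°) = -0.486
Z_in = Z_0·(Z_L + jZ_0·tanβl)/(Z_0 + jZ_L·tanβl)
     = 50·(128 − j15.8)/(54.1 − j62.2)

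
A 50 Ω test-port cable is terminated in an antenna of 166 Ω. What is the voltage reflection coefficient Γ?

Γ = 0.537

Γ = (Z_L − Z_0)/(Z_L + Z_0) = (166 − 50)/(166 + 50) = 116/216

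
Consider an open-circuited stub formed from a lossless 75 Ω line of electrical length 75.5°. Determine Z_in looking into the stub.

Z_in ≈ −j19.4 Ω

tan(βl) = 3.87
For an open-circuited stub, Z_in = −jZ_0·cot(βl) = −jZ_0/tan(βl)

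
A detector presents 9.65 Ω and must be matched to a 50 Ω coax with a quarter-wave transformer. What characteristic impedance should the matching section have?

Z_qwt ≈ 22 Ω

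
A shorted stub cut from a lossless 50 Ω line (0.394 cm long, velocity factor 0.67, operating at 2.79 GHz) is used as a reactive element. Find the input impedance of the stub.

Z_in ≈ +j17.9 Ω

λ = v/f = 0.67·c / 2.79 GHz = 0.072 m
βl = 2π·l/λ = 2π × 0.0547 = 19.7°
tan(βl) = 0.358
For a shorted stub, Z_in = jZ_0·tan(βl)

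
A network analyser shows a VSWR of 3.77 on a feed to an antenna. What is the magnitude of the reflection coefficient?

|Γ| = (S − 1)/(S + 1) = (3.77 − 1)/(3.77 + 1) = 2.77/4.77

|Γ| ≈ 0.581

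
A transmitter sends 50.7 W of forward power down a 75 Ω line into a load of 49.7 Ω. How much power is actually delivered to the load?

Γ = (49.7 − 75)/(49.7 + 75) = -0.203
|Γ|² = 0.0412
P_refl = |Γ|²·P_inc = 2.09 W, P_del = (1 − |Γ|²)·P_inc = 48.6 W

P_delivered ≈ 48.6 W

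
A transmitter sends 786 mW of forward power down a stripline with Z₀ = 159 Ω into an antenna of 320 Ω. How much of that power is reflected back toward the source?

P_reflected ≈ 88.8 mW

Γ = (320 − 159)/(320 + 159) = 0.336
|Γ|² = 0.113
P_refl = |Γ|²·P_inc = 88.8 mW, P_del = (1 − |Γ|²)·P_inc = 697 mW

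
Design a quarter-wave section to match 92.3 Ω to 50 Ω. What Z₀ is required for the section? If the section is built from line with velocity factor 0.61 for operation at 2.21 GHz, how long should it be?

Z_qwt = √(Z_0·R_L) = √(50 × 92.3) = √4615
λ = 0.61·c/f = 0.0828 m, so l = λ/4 = 0.0207 m

Z_qwt ≈ 67.9 Ω; length ≈ 2.07 cm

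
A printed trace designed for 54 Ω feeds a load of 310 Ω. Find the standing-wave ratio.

Γ = (310 − 54)/(310 + 54) = 0.703
VSWR = (1 + 0.703)/(1 − 0.703)

VSWR ≈ 5.74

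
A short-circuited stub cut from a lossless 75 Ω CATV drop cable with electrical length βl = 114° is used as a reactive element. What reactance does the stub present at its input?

X_in ≈ -168 Ω (capacitive)

tan(βl) = -2.25
For a short-circuited stub, Z_in = jZ_0·tan(βl)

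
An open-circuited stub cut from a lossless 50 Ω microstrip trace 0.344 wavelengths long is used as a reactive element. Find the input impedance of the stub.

Z_in ≈ +j33.5 Ω

βl = 2π × 0.344 = 124°
tan(βl) = -1.49
For an open-circuited stub, Z_in = −jZ_0·cot(βl) = −jZ_0/tan(βl)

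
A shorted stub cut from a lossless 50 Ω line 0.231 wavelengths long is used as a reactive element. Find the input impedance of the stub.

Z_in ≈ +j417 Ω

βl = 2π × 0.231 = 83.2°
tan(βl) = 8.34
For a shorted stub, Z_in = jZ_0·tan(βl)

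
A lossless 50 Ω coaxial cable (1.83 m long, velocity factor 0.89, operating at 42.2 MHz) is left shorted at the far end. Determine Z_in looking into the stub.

λ = v/f = 0.89·c / 42.2 MHz = 6.33 m
βl = 2π·l/λ = 2π × 0.289 = 104°
tan(βl) = -3.97
For a shorted stub, Z_in = jZ_0·tan(βl)

Z_in ≈ −j199 Ω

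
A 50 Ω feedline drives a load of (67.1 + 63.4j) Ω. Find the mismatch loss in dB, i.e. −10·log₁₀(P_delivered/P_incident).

Γ = (17.1 + j63.4)/(117.1 + j63.4), |Γ| = 0.493
|Γ|² = 0.243, so P_del/P_inc = 1 − |Γ|² = 0.757
ML = −10·log₁₀(1 − |Γ|²)

mismatch loss ≈ 1.21 dB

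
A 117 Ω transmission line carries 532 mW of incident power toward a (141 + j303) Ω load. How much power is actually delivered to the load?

P_delivered ≈ 222 mW

|Γ| = |(24 + j303)/(258 + j303)| = 0.764
|Γ|² = 0.583
P_refl = |Γ|²·P_inc = 310 mW, P_del = (1 − |Γ|²)·P_inc = 222 mW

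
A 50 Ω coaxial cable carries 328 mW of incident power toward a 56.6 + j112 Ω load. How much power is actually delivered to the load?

P_delivered ≈ 155 mW

|Γ| = |(6.6 + j112)/(106.6 + j112)| = 0.726
|Γ|² = 0.527
P_refl = |Γ|²·P_inc = 173 mW, P_del = (1 − |Γ|²)·P_inc = 155 mW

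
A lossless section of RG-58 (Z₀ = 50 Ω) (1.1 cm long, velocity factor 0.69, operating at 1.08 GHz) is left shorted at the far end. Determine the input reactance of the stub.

λ = v/f = 0.69·c / 1.08 GHz = 0.192 m
βl = 2π·l/λ = 2π × 0.0574 = 20.7°
tan(βl) = 0.377
For a shorted stub, Z_in = jZ_0·tan(βl)

X_in ≈ 18.9 Ω (inductive)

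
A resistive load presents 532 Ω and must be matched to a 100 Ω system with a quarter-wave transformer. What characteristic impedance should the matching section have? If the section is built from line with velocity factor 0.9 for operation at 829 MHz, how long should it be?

Z_qwt = √(Z_0·R_L) = √(100 × 532) = √53200
λ = 0.9·c/f = 0.326 m, so l = λ/4 = 0.0814 m

Z_qwt ≈ 231 Ω; length ≈ 8.14 cm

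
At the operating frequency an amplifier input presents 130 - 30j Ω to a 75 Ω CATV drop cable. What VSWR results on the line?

VSWR ≈ 1.87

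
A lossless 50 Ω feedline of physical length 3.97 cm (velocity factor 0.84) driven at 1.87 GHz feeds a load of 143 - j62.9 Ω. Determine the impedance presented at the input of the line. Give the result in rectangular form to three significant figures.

Z_in ≈ 17 + j20.1 Ω

λ = v/f = 0.84·c / 1.87 GHz = 0.135 m
βl = 2π·l/λ = 2π × 0.295 = 106°
tan(βl) = tan(106°) = -3.47
Z_in = Z_0·(Z_L + jZ_0·tanβl)/(Z_0 + jZ_L·tanβl)
     = 50·(143 − j237)/(-169 − j497)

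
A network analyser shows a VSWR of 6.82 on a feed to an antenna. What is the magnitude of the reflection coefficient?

|Γ| ≈ 0.744

|Γ| = (S − 1)/(S + 1) = (6.82 − 1)/(6.82 + 1) = 5.82/7.82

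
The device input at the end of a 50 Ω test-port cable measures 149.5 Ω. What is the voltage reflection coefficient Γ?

Γ = (Z_L − Z_0)/(Z_L + Z_0) = (149.5 − 50)/(149.5 + 50) = 99.5/199.5

Γ = 0.499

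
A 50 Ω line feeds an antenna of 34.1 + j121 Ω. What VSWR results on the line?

VSWR ≈ 10.6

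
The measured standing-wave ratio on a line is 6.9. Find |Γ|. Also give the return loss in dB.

|Γ| ≈ 0.747; return loss ≈ 2.54 dB

|Γ| = (S − 1)/(S + 1) = (6.9 − 1)/(6.9 + 1) = 5.9/7.9
RL = −20·log₁₀|Γ| = −20·log₁₀(0.747)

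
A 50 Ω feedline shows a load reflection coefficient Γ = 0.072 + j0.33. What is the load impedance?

Z_L = Z_0·(1 + Γ)/(1 − Γ) = 50·(1.07 + j0.33)/(0.928 − j0.33)

Z_L ≈ 45.7 + j34 Ω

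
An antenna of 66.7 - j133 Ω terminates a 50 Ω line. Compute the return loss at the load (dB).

RL ≈ 2.41 dB

Γ = (16.7 − j133)/(116.7 − j133), |Γ| = 0.758
RL = −20·log₁₀|Γ| = −20·log₁₀(0.758)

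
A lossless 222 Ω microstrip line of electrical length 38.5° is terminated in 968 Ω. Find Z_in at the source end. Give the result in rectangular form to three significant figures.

Z_in ≈ 121 − j244 Ω

tan(βl) = tan(38.5°) = 0.795
Z_in = Z_0·(Z_L + jZ_0·tanβl)/(Z_0 + jZ_L·tanβl)
     = 222·(968 + j177)/(222 + j770)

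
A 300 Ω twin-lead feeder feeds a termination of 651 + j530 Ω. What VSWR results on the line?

Γ = (Z_L − Z_0)/(Z_L + Z_0) = (351 + j530)/(951 + j530)
|Γ| = 636/1090 = 0.584
VSWR = (1 + |Γ|)/(1 − |Γ|) = 1.58/0.416

VSWR ≈ 3.81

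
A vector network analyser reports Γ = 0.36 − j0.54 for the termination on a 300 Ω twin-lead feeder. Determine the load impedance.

Z_L ≈ 248 − j462 Ω

Z_L = Z_0·(1 + Γ)/(1 − Γ) = 300·(1.36 − j0.54)/(0.64 + j0.54)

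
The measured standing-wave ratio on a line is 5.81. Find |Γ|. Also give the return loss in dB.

|Γ| ≈ 0.706; return loss ≈ 3.02 dB

|Γ| = (S − 1)/(S + 1) = (5.81 − 1)/(5.81 + 1) = 4.81/6.81
RL = −20·log₁₀|Γ| = −20·log₁₀(0.706)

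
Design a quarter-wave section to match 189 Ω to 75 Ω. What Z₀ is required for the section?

Z_qwt ≈ 119 Ω

Z_qwt = √(Z_0·R_L) = √(75 × 189) = √14180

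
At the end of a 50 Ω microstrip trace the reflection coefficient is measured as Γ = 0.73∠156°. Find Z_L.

Z_L = Z_0·(1 + Γ)/(1 − Γ) = 50·(0.333 + j0.297)/(1.67 − j0.297)

Z_L ≈ 8.15 + j10.4 Ω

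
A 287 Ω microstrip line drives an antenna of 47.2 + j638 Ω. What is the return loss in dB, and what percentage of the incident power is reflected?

RL ≈ 0.479 dB; 89.6% of incident power reflected

Γ = (-239.8 + j638)/(334.2 + j638), |Γ| = 0.946
RL = −20·log₁₀(0.946) = 0.479 dB
P_refl/P_inc = |Γ|² = 0.896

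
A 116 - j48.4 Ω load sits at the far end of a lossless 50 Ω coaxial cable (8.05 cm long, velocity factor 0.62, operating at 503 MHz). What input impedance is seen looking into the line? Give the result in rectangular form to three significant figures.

λ = v/f = 0.62·c / 503 MHz = 0.37 m
βl = 2π·l/λ = 2π × 0.218 = 78.4°
tan(βl) = tan(78.4°) = 4.86
Z_in = Z_0·(Z_L + jZ_0·tanβl)/(Z_0 + jZ_L·tanβl)
     = 50·(116 + j195)/(285 + j564)

Z_in ≈ 17.9 − j1.24 Ω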